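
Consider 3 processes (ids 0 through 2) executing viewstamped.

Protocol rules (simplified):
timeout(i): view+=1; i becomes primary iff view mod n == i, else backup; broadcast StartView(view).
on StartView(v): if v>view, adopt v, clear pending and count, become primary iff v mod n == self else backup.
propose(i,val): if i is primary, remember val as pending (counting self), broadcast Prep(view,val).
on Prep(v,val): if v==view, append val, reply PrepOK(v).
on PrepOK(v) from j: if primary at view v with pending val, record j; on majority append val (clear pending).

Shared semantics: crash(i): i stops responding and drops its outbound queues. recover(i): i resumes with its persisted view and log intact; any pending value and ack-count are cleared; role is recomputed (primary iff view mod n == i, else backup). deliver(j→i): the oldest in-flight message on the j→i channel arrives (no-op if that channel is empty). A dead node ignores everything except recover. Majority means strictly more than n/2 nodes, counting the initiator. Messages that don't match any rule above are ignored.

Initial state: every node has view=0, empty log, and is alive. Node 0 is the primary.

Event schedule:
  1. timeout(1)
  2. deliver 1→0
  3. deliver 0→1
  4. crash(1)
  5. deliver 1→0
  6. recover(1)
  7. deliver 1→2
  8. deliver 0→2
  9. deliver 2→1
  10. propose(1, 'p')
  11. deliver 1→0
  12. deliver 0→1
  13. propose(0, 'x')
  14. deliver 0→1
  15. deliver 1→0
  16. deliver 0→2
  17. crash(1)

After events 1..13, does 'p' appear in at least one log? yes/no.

yes

step 1 timeout(1): 1={prim,v=1,log=-}
step 2 deliver 1→0: 0={back,v=1,log=-}
step 3 deliver 0→1: —
step 4 crash(1): 1={✗prim,v=1,log=-}
step 5 deliver 1→0: —
step 6 recover(1): 1={prim,v=1,log=-}
step 7 deliver 1→2: —
step 8 deliver 0→2: —
step 9 deliver 2→1: —
step 10 propose(1,'p'): —
step 11 deliver 1→0: 0={back,v=1,log=p}
step 12 deliver 0→1: 1={prim,v=1,log=p}
step 13 propose(0,'x'): —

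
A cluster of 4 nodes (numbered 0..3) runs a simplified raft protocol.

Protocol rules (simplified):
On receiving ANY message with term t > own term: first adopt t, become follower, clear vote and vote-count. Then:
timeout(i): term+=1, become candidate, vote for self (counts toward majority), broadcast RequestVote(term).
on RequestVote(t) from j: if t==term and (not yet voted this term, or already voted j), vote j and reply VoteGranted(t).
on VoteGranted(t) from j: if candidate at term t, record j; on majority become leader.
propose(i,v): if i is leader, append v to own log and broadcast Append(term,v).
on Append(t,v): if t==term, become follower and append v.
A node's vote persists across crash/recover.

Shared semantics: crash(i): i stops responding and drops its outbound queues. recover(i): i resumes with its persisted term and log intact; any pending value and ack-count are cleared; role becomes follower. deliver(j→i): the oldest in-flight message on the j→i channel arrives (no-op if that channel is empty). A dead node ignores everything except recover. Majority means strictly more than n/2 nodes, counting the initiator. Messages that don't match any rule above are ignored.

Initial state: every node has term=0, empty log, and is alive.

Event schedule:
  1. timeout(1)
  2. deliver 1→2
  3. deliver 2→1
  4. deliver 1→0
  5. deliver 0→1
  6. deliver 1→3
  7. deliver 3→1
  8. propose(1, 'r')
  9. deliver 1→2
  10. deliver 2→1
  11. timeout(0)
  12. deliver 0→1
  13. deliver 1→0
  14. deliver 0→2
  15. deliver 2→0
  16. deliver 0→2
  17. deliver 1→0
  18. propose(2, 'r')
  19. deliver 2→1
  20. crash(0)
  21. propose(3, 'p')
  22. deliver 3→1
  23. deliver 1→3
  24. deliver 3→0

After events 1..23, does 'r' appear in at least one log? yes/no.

yes

after 1 — timeout(1): n1:cand/t1/[-]
after 2 — deliver 1→2: n2:foll/t1/[-]
after 3 — deliver 2→1: ·
after 4 — deliver 1→0: n0:foll/t1/[-]
after 5 — deliver 0→1: n1:lead/t1/[-]
after 6 — deliver 1→3: n3:foll/t1/[-]
after 7 — deliver 3→1: ·
after 8 — propose(1,'r'): n1:lead/t1/[r]
after 9 — deliver 1→2: n2:foll/t1/[r]
after 10 — deliver 2→1: ·
after 11 — timeout(0): n0:cand/t2/[-]
after 12 — deliver 0→1: n1:foll/t2/[r]
after 13 — deliver 1→0: ·
after 14 — deliver 0→2: n2:foll/t2/[r]
after 15 — deliver 2→0: ·
after 16 — deliver 0→2: ·
after 17 — deliver 1→0: n0:lead/t2/[-]
after 18 — propose(2,'r'): ·
after 19 — deliver 2→1: ·
after 20 — crash(0): n0:✗lead/t2/[-]
after 21 — propose(3,'p'): ·
after 22 — deliver 3→1: ·
after 23 — deliver 1→3: n3:foll/t1/[r]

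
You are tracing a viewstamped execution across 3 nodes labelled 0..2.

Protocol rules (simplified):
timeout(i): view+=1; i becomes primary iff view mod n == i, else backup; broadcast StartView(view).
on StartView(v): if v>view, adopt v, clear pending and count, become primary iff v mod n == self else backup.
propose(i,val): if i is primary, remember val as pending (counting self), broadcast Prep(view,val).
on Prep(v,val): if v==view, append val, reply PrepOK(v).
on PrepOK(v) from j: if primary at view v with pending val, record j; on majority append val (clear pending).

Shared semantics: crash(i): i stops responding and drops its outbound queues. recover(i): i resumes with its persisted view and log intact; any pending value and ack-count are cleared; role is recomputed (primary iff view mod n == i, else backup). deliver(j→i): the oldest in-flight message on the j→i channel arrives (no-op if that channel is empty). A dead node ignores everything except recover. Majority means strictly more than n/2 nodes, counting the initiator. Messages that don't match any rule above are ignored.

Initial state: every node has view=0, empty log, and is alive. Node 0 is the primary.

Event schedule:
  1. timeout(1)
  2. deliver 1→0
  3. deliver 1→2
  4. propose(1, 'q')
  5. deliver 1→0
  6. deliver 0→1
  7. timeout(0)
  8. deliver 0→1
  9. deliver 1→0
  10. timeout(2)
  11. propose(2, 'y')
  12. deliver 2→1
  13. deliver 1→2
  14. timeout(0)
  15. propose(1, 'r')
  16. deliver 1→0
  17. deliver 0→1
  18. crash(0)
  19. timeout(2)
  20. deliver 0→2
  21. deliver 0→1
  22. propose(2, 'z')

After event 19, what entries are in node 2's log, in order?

empty

e1 timeout(1): 1[prim,v=1,-]
e2 deliver 1→0: 0[back,v=1,-]
e3 deliver 1→2: 2[back,v=1,-]
e4 propose(1,'q'): ·
e5 deliver 1→0: 0[back,v=1,q]
e6 deliver 0→1: 1[prim,v=1,q]
e7 timeout(0): 0[back,v=2,q]
e8 deliver 0→1: 1[back,v=2,q]
e9 deliver 1→0: ·
e10 timeout(2): 2[prim,v=2,-]
e11 propose(2,'y'): ·
e12 deliver 2→1: ·
e13 deliver 1→2: ·
e14 timeout(0): 0[prim,v=3,q]
e15 propose(1,'r'): ·
e16 deliver 1→0: ·
e17 deliver 0→1: 1[back,v=3,q]
e18 crash(0): 0[✗prim,v=3,q]
e19 timeout(2): 2[back,v=3,-]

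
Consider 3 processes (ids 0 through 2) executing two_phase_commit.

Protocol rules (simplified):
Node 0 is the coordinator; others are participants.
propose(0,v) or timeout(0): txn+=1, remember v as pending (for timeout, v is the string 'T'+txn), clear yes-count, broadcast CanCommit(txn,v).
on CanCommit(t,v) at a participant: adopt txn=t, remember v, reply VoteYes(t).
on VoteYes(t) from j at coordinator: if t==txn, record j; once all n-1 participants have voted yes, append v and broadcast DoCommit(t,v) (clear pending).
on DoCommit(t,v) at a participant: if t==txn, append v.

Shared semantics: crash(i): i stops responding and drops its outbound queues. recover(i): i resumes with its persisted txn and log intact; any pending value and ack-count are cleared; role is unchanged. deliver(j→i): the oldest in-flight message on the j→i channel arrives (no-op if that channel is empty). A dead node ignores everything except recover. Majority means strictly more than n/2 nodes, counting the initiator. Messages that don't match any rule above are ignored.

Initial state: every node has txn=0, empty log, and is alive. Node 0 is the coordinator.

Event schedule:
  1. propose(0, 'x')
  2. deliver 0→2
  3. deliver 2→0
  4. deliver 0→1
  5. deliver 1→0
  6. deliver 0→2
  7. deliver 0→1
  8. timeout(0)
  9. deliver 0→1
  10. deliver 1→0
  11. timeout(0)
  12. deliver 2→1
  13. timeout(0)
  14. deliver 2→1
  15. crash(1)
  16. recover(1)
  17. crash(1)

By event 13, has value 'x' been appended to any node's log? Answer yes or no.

step 1 propose(0,'x'): 0={coor,t=1,log=-}
step 2 deliver 0→2: 2={part,t=1,log=-}
step 3 deliver 2→0: —
step 4 deliver 0→1: 1={part,t=1,log=-}
step 5 deliver 1→0: 0={coor,t=1,log=x}
step 6 deliver 0→2: 2={part,t=1,log=x}
step 7 deliver 0→1: 1={part,t=1,log=x}
step 8 timeout(0): 0={coor,t=2,log=x}
step 9 deliver 0→1: 1={part,t=2,log=x}
step 10 deliver 1→0: —
step 11 timeout(0): 0={coor,t=3,log=x}
step 12 deliver 2→1: —
step 13 timeout(0): 0={coor,t=4,log=x}

yes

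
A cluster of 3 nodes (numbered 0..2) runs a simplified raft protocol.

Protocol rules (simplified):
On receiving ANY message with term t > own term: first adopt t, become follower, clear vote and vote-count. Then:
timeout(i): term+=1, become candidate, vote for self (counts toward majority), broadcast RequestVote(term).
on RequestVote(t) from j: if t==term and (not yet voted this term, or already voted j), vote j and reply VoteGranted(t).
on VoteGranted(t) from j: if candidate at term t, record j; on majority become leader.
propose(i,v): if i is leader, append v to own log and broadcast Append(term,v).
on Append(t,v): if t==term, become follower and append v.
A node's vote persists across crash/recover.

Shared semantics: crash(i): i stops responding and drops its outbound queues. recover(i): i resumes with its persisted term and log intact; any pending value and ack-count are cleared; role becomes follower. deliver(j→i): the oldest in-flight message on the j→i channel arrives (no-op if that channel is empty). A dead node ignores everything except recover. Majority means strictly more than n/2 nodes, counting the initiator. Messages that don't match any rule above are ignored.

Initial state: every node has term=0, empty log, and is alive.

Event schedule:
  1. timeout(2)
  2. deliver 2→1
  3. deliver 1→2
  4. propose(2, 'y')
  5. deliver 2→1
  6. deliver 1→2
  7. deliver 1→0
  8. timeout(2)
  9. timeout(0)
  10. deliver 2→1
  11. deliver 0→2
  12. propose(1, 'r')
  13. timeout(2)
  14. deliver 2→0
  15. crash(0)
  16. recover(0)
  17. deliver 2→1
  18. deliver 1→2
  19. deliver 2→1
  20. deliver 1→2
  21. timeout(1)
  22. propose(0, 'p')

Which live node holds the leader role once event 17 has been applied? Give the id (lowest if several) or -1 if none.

e1 timeout(2): 2[cand,t=1,-]
e2 deliver 2→1: 1[foll,t=1,-]
e3 deliver 1→2: 2[lead,t=1,-]
e4 propose(2,'y'): 2[lead,t=1,y]
e5 deliver 2→1: 1[foll,t=1,y]
e6 deliver 1→2: ·
e7 deliver 1→0: ·
e8 timeout(2): 2[cand,t=2,y]
e9 timeout(0): 0[cand,t=1,-]
e10 deliver 2→1: 1[foll,t=2,y]
e11 deliver 0→2: ·
e12 propose(1,'r'): ·
e13 timeout(2): 2[cand,t=3,y]
e14 deliver 2→0: ·
e15 crash(0): 0[✗cand,t=1,-]
e16 recover(0): 0[foll,t=1,-]
e17 deliver 2→1: 1[foll,t=3,y]

-1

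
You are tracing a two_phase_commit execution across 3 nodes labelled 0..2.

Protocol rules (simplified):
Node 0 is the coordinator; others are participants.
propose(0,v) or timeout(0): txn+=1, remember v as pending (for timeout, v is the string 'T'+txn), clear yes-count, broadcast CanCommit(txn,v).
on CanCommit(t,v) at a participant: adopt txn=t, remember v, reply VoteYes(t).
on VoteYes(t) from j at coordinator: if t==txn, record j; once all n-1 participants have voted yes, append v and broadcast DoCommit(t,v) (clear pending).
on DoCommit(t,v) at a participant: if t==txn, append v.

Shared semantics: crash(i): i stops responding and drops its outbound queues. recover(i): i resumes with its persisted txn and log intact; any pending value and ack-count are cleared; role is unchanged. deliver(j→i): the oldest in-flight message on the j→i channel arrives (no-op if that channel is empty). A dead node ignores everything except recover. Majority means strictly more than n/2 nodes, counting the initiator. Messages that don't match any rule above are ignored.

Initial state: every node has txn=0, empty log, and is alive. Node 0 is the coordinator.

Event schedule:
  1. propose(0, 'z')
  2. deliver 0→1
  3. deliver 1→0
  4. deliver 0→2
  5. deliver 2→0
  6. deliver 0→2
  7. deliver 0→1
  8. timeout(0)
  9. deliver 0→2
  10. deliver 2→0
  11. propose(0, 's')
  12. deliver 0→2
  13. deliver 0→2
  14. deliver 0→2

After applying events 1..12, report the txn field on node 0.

1. propose(0,'z'):  <0:coor t1 ->
2. deliver 0→1:  <1:part t1 ->
3. deliver 1→0:  nop
4. deliver 0→2:  <2:part t1 ->
5. deliver 2→0:  <0:coor t1 z>
6. deliver 0→2:  <2:part t1 z>
7. deliver 0→1:  <1:part t1 z>
8. timeout(0):  <0:coor t2 z>
9. deliver 0→2:  <2:part t2 z>
10. deliver 2→0:  nop
11. propose(0,'s'):  <0:coor t3 z>
12. deliver 0→2:  <2:part t3 z>

3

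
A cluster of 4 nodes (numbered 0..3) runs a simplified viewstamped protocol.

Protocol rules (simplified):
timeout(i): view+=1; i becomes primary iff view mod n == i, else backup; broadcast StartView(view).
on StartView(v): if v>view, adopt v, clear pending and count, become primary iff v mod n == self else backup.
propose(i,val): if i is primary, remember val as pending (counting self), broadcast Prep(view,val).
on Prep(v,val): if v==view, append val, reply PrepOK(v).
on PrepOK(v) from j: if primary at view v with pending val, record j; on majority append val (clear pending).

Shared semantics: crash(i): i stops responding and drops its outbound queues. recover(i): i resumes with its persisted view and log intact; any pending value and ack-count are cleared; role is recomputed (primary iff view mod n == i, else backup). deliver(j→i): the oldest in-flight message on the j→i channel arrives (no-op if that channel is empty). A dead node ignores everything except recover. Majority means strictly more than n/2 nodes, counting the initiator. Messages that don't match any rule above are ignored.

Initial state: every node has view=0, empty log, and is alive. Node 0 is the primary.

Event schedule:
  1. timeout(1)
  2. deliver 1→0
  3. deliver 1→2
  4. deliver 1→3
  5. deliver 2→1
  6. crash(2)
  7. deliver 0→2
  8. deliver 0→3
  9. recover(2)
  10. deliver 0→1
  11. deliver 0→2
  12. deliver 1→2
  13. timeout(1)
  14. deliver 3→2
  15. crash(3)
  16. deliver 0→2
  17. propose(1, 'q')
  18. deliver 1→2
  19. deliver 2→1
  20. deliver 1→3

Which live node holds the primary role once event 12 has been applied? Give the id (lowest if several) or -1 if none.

1

e1 timeout(1): 1[prim,v=1,-]
e2 deliver 1→0: 0[back,v=1,-]
e3 deliver 1→2: 2[back,v=1,-]
e4 deliver 1→3: 3[back,v=1,-]
e5 deliver 2→1: ·
e6 crash(2): 2[✗back,v=1,-]
e7 deliver 0→2: ·
e8 deliver 0→3: ·
e9 recover(2): 2[back,v=1,-]
e10 deliver 0→1: ·
e11 deliver 0→2: ·
e12 deliver 1→2: ·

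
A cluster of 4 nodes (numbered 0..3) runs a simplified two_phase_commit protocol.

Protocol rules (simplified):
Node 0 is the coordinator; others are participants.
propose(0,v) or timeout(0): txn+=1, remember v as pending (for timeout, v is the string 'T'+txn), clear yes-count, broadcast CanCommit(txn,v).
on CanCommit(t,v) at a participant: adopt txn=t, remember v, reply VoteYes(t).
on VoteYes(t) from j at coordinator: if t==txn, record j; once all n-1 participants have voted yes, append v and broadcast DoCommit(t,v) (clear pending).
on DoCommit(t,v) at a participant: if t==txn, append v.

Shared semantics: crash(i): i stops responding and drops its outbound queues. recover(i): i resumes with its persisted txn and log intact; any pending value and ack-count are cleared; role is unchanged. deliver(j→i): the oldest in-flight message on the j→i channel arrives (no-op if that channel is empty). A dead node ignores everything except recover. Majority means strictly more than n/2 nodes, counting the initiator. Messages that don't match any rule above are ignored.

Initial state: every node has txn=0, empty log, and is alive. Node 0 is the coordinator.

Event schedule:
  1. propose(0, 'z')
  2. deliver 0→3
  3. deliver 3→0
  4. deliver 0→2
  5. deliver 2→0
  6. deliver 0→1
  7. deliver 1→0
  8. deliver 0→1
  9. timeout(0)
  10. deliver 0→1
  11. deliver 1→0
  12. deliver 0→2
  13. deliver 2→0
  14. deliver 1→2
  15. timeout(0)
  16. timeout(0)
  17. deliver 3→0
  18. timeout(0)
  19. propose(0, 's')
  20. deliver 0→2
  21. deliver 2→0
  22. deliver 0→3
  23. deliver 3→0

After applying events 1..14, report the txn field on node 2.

1

e1 propose(0,'z'): 0[coor,t=1,-]
e2 deliver 0→3: 3[part,t=1,-]
e3 deliver 3→0: ·
e4 deliver 0→2: 2[part,t=1,-]
e5 deliver 2→0: ·
e6 deliver 0→1: 1[part,t=1,-]
e7 deliver 1→0: 0[coor,t=1,z]
e8 deliver 0→1: 1[part,t=1,z]
e9 timeout(0): 0[coor,t=2,z]
e10 deliver 0→1: 1[part,t=2,z]
e11 deliver 1→0: ·
e12 deliver 0→2: 2[part,t=1,z]
e13 deliver 2→0: ·
e14 deliver 1→2: ·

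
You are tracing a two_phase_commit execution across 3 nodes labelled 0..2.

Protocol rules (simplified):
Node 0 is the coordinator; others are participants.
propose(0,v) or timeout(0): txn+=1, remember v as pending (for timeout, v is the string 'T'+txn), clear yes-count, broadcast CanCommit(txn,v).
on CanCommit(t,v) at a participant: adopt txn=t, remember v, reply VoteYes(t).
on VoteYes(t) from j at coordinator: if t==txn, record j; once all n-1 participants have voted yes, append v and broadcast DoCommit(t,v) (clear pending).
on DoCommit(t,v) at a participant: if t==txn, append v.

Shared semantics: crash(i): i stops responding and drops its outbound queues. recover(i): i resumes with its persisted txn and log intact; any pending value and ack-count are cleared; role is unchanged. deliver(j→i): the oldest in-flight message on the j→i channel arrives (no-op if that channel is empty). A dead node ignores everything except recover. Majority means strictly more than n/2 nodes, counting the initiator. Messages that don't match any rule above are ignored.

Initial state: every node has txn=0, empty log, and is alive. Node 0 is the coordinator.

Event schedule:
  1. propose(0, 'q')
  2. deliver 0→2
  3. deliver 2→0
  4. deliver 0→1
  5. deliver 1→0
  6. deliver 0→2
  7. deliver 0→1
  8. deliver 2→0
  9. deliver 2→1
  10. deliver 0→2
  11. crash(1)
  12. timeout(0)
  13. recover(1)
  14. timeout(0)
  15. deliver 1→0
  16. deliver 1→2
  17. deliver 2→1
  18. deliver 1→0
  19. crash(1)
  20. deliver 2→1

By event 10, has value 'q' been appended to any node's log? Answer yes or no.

e1 propose(0,'q'): 0[coor,t=1,-]
e2 deliver 0→2: 2[part,t=1,-]
e3 deliver 2→0: ·
e4 deliver 0→1: 1[part,t=1,-]
e5 deliver 1→0: 0[coor,t=1,q]
e6 deliver 0→2: 2[part,t=1,q]
e7 deliver 0→1: 1[part,t=1,q]
e8 deliver 2→0: ·
e9 deliver 2→1: ·
e10 deliver 0→2: ·

yes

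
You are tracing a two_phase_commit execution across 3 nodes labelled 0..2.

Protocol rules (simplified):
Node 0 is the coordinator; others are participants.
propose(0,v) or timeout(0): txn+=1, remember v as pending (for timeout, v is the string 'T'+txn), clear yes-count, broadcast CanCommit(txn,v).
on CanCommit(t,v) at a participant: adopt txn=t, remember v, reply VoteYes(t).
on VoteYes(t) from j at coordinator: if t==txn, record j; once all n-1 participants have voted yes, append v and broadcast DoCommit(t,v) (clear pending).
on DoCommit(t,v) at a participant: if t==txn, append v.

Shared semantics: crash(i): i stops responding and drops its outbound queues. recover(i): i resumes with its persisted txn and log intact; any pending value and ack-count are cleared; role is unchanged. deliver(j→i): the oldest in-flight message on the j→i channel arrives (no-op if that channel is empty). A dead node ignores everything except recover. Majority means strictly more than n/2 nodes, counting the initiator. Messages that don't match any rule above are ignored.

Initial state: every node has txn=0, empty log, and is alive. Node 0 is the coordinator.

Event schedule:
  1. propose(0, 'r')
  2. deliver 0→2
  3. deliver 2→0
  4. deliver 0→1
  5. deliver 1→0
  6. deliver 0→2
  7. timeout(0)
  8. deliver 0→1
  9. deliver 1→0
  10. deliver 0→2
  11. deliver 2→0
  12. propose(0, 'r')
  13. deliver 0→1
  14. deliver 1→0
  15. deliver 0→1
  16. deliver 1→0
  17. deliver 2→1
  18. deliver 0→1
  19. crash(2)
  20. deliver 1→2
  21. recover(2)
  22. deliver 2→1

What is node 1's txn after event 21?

e1 propose(0,'r'): 0[coor,t=1,-]
e2 deliver 0→2: 2[part,t=1,-]
e3 deliver 2→0: ·
e4 deliver 0→1: 1[part,t=1,-]
e5 deliver 1→0: 0[coor,t=1,r]
e6 deliver 0→2: 2[part,t=1,r]
e7 timeout(0): 0[coor,t=2,r]
e8 deliver 0→1: 1[part,t=1,r]
e9 deliver 1→0: ·
e10 deliver 0→2: 2[part,t=2,r]
e11 deliver 2→0: ·
e12 propose(0,'r'): 0[coor,t=3,r]
e13 deliver 0→1: 1[part,t=2,r]
e14 deliver 1→0: ·
e15 deliver 0→1: 1[part,t=3,r]
e16 deliver 1→0: ·
e17 deliver 2→1: ·
e18 deliver 0→1: ·
e19 crash(2): 2[✗part,t=2,r]
e20 deliver 1→2: ·
e21 recover(2): 2[part,t=2,r]

3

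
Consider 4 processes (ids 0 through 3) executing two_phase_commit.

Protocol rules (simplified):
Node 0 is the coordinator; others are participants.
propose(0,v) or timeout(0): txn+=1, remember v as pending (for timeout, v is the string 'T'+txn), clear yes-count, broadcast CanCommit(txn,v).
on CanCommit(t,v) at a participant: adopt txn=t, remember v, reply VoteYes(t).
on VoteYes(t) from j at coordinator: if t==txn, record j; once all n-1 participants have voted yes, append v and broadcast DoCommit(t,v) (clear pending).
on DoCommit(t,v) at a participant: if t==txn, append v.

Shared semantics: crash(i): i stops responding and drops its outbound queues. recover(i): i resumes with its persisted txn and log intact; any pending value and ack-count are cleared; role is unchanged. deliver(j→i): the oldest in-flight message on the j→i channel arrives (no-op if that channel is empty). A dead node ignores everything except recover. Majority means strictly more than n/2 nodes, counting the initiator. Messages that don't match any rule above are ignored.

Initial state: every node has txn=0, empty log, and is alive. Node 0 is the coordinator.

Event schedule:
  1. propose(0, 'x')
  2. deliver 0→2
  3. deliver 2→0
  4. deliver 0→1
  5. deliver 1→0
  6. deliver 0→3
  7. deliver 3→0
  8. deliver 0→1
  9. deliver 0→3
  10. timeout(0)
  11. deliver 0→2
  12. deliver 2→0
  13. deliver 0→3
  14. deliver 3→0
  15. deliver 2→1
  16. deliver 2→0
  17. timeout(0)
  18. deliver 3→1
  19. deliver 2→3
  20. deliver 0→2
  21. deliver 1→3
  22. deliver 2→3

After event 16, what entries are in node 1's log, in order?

e1 propose(0,'x'): 0[coor,t=1,-]
e2 deliver 0→2: 2[part,t=1,-]
e3 deliver 2→0: ·
e4 deliver 0→1: 1[part,t=1,-]
e5 deliver 1→0: ·
e6 deliver 0→3: 3[part,t=1,-]
e7 deliver 3→0: 0[coor,t=1,x]
e8 deliver 0→1: 1[part,t=1,x]
e9 deliver 0→3: 3[part,t=1,x]
e10 timeout(0): 0[coor,t=2,x]
e11 deliver 0→2: 2[part,t=1,x]
e12 deliver 2→0: ·
e13 deliver 0→3: 3[part,t=2,x]
e14 deliver 3→0: ·
e15 deliver 2→1: ·
e16 deliver 2→0: ·

x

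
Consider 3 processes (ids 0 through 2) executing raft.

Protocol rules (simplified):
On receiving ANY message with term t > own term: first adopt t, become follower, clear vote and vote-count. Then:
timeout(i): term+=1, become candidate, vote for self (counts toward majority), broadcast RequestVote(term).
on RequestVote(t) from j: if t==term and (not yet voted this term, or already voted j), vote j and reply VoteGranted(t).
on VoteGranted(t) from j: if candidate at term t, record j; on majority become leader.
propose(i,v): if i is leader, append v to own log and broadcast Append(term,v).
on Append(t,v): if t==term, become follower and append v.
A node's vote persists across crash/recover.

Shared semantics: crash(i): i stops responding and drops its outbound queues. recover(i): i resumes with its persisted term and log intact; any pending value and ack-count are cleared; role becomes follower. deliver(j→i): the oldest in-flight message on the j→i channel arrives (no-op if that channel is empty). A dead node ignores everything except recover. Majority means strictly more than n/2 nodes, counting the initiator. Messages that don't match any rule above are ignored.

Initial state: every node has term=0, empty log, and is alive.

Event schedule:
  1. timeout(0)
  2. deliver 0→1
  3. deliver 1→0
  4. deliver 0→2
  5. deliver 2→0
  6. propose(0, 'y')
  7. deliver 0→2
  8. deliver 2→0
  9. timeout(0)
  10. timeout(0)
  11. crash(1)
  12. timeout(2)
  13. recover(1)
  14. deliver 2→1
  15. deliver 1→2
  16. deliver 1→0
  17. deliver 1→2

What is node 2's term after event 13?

2

after 1 — timeout(0): n0:cand/t1/[-]
after 2 — deliver 0→1: n1:foll/t1/[-]
after 3 — deliver 1→0: n0:lead/t1/[-]
after 4 — deliver 0→2: n2:foll/t1/[-]
after 5 — deliver 2→0: ·
after 6 — propose(0,'y'): n0:lead/t1/[y]
after 7 — deliver 0→2: n2:foll/t1/[y]
after 8 — deliver 2→0: ·
after 9 — timeout(0): n0:cand/t2/[y]
after 10 — timeout(0): n0:cand/t3/[y]
after 11 — crash(1): n1:✗foll/t1/[-]
after 12 — timeout(2): n2:cand/t2/[y]
after 13 — recover(1): n1:foll/t1/[-]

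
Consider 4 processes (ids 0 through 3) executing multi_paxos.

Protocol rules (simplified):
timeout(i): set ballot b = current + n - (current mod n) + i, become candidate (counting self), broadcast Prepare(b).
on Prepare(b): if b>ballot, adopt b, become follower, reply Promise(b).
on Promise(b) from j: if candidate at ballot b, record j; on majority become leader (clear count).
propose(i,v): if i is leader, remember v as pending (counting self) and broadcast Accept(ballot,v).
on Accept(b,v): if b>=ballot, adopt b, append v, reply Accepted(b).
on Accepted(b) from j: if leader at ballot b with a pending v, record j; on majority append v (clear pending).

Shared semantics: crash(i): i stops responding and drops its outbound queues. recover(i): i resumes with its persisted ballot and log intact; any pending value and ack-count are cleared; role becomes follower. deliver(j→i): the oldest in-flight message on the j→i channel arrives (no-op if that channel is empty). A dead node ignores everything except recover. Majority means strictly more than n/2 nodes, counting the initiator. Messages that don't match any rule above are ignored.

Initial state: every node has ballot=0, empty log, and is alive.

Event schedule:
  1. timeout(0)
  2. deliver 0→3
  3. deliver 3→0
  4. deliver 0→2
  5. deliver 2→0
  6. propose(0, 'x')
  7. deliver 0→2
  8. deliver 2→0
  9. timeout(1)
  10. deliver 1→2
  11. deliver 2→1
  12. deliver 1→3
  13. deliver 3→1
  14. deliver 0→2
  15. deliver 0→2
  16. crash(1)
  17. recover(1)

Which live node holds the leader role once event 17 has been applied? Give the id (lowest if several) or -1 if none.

step 1 timeout(0): 0={cand,b=4,log=-}
step 2 deliver 0→3: 3={foll,b=4,log=-}
step 3 deliver 3→0: —
step 4 deliver 0→2: 2={foll,b=4,log=-}
step 5 deliver 2→0: 0={lead,b=4,log=-}
step 6 propose(0,'x'): —
step 7 deliver 0→2: 2={foll,b=4,log=x}
step 8 deliver 2→0: —
step 9 timeout(1): 1={cand,b=5,log=-}
step 10 deliver 1→2: 2={foll,b=5,log=x}
step 11 deliver 2→1: —
step 12 deliver 1→3: 3={foll,b=5,log=-}
step 13 deliver 3→1: 1={lead,b=5,log=-}
step 14 deliver 0→2: —
step 15 deliver 0→2: —
step 16 crash(1): 1={✗lead,b=5,log=-}
step 17 recover(1): 1={foll,b=5,log=-}

0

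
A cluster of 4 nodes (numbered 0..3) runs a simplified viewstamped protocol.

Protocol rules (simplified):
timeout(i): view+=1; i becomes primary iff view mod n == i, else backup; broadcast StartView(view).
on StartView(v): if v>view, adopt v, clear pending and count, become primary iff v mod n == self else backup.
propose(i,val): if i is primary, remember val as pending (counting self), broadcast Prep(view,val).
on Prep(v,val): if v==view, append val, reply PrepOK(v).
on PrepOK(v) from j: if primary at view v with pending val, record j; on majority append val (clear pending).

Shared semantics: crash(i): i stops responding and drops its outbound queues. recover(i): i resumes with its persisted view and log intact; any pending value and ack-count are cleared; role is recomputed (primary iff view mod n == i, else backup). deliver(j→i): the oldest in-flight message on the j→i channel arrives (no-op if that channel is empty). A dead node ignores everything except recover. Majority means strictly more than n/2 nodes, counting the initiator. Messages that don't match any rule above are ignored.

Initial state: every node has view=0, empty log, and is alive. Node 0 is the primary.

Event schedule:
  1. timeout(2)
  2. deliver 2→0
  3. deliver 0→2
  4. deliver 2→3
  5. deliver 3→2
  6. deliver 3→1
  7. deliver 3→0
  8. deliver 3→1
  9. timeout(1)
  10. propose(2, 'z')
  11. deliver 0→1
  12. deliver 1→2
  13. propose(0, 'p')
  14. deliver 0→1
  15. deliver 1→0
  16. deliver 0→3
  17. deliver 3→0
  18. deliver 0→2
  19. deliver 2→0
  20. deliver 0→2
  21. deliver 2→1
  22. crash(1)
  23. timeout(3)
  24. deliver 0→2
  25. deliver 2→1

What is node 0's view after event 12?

[1] timeout(2) → N2(back v1 [-])
[2] deliver 2→0 → N0(back v1 [-])
[3] deliver 0→2 → ∅
[4] deliver 2→3 → N3(back v1 [-])
[5] deliver 3→2 → ∅
[6] deliver 3→1 → ∅
[7] deliver 3→0 → ∅
[8] deliver 3→1 → ∅
[9] timeout(1) → N1(prim v1 [-])
[10] propose(2,'z') → ∅
[11] deliver 0→1 → ∅
[12] deliver 1→2 → ∅

1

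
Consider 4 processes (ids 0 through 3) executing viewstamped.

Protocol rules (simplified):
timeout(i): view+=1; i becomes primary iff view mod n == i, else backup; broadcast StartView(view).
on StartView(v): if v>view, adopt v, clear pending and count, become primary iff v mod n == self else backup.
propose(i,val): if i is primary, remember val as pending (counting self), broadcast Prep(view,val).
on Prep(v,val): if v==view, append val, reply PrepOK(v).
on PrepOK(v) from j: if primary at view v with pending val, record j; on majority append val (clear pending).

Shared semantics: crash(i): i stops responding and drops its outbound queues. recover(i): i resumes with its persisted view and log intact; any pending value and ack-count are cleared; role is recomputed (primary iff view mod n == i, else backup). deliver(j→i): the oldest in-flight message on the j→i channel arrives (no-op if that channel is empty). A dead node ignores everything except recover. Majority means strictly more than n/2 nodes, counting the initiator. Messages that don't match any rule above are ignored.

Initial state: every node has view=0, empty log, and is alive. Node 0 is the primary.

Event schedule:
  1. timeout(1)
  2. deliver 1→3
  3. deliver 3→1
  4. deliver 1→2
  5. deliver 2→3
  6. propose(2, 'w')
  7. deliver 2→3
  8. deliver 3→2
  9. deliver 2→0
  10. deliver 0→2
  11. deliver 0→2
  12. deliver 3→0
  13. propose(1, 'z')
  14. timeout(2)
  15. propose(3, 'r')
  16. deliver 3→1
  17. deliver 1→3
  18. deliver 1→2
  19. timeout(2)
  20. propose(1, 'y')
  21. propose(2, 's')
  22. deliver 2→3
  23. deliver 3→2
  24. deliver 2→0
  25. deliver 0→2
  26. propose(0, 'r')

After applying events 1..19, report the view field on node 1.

1

step 1 timeout(1): 1={prim,v=1,log=-}
step 2 deliver 1→3: 3={back,v=1,log=-}
step 3 deliver 3→1: —
step 4 deliver 1→2: 2={back,v=1,log=-}
step 5 deliver 2→3: —
step 6 propose(2,'w'): —
step 7 deliver 2→3: —
step 8 deliver 3→2: —
step 9 deliver 2→0: —
step 10 deliver 0→2: —
step 11 deliver 0→2: —
step 12 deliver 3→0: —
step 13 propose(1,'z'): —
step 14 timeout(2): 2={prim,v=2,log=-}
step 15 propose(3,'r'): —
step 16 deliver 3→1: —
step 17 deliver 1→3: 3={back,v=1,log=z}
step 18 deliver 1→2: —
step 19 timeout(2): 2={back,v=3,log=-}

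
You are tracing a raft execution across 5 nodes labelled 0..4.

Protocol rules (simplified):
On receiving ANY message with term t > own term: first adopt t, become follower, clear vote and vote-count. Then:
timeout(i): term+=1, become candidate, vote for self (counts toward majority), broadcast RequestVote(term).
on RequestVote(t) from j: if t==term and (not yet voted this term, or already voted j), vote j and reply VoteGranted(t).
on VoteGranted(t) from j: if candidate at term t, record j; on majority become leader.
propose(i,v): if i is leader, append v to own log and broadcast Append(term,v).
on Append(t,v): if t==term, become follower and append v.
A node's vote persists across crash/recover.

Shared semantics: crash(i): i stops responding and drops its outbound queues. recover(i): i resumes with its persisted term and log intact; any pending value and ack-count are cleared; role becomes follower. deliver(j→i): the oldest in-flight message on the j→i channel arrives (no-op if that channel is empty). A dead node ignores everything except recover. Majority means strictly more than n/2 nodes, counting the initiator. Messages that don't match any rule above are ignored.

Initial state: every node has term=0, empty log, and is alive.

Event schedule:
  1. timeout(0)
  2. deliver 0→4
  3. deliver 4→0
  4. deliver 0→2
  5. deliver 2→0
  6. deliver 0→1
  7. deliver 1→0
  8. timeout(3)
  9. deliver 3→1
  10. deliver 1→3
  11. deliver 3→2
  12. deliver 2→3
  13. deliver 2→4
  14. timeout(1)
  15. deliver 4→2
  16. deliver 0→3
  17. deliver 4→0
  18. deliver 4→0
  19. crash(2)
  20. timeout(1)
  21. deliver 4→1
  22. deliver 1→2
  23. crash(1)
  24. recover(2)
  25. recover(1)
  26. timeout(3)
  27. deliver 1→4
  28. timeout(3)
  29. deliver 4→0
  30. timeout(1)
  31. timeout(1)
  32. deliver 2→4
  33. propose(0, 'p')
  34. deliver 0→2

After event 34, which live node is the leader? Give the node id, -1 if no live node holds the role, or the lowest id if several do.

e1 timeout(0): 0[cand,t=1,-]
e2 deliver 0→4: 4[foll,t=1,-]
e3 deliver 4→0: ·
e4 deliver 0→2: 2[foll,t=1,-]
e5 deliver 2→0: 0[lead,t=1,-]
e6 deliver 0→1: 1[foll,t=1,-]
e7 deliver 1→0: ·
e8 timeout(3): 3[cand,t=1,-]
e9 deliver 3→1: ·
e10 deliver 1→3: ·
e11 deliver 3→2: ·
e12 deliver 2→3: ·
e13 deliver 2→4: ·
e14 timeout(1): 1[cand,t=2,-]
e15 deliver 4→2: ·
e16 deliver 0→3: ·
e17 deliver 4→0: ·
e18 deliver 4→0: ·
e19 crash(2): 2[✗foll,t=1,-]
e20 timeout(1): 1[cand,t=3,-]
e21 deliver 4→1: ·
e22 deliver 1→2: ·
e23 crash(1): 1[✗cand,t=3,-]
e24 recover(2): 2[foll,t=1,-]
e25 recover(1): 1[foll,t=3,-]
e26 timeout(3): 3[cand,t=2,-]
e27 deliver 1→4: ·
e28 timeout(3): 3[cand,t=3,-]
e29 deliver 4→0: ·
e30 timeout(1): 1[cand,t=4,-]
e31 timeout(1): 1[cand,t=5,-]
e32 deliver 2→4: ·
e33 propose(0,'p'): 0[lead,t=1,p]
e34 deliver 0→2: 2[foll,t=1,p]

0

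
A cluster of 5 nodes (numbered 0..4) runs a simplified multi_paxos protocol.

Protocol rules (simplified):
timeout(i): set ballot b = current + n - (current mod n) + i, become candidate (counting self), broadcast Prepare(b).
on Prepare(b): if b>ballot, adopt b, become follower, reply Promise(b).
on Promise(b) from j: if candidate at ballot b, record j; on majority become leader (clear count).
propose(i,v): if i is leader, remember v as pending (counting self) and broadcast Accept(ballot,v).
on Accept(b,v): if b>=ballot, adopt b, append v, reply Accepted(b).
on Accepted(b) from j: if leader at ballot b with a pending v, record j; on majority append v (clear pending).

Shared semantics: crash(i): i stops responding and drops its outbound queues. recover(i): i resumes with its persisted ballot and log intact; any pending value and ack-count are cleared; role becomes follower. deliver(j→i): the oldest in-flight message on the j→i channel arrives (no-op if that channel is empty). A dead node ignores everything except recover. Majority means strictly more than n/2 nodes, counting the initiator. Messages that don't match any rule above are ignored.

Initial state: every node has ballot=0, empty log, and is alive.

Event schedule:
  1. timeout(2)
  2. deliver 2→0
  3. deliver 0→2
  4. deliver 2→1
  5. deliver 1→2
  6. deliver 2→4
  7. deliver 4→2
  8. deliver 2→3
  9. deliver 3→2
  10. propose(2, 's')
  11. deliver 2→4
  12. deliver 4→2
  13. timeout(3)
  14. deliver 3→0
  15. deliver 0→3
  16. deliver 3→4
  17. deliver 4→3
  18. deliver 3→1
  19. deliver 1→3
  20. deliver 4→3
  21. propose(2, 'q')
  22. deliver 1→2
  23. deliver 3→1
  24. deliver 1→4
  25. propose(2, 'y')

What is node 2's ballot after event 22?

e1 timeout(2): 2[cand,b=7,-]
e2 deliver 2→0: 0[foll,b=7,-]
e3 deliver 0→2: ·
e4 deliver 2→1: 1[foll,b=7,-]
e5 deliver 1→2: 2[lead,b=7,-]
e6 deliver 2→4: 4[foll,b=7,-]
e7 deliver 4→2: ·
e8 deliver 2→3: 3[foll,b=7,-]
e9 deliver 3→2: ·
e10 propose(2,'s'): ·
e11 deliver 2→4: 4[foll,b=7,s]
e12 deliver 4→2: ·
e13 timeout(3): 3[cand,b=13,-]
e14 deliver 3→0: 0[foll,b=13,-]
e15 deliver 0→3: ·
e16 deliver 3→4: 4[foll,b=13,s]
e17 deliver 4→3: 3[lead,b=13,-]
e18 deliver 3→1: 1[foll,b=13,-]
e19 deliver 1→3: ·
e20 deliver 4→3: ·
e21 propose(2,'q'): ·
e22 deliver 1→2: ·

7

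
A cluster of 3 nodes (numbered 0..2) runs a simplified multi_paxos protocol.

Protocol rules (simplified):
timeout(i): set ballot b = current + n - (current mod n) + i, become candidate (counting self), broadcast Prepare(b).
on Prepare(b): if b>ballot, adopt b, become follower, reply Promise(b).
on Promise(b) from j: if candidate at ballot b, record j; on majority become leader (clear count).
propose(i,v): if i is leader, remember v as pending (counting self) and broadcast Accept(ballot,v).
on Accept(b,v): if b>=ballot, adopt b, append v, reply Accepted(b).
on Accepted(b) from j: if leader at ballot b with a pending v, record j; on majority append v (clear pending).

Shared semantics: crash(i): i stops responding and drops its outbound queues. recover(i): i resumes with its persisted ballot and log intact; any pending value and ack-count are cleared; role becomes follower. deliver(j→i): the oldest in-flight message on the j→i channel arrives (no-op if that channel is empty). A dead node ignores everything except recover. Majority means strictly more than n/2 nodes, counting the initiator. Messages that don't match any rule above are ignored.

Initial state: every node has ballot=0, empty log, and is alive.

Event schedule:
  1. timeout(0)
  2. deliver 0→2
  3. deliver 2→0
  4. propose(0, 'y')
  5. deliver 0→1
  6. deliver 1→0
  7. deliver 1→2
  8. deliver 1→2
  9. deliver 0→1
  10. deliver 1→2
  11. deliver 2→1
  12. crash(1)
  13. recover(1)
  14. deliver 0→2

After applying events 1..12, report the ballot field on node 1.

step 1 timeout(0): 0={cand,b=3,log=-}
step 2 deliver 0→2: 2={foll,b=3,log=-}
step 3 deliver 2→0: 0={lead,b=3,log=-}
step 4 propose(0,'y'): —
step 5 deliver 0→1: 1={foll,b=3,log=-}
step 6 deliver 1→0: —
step 7 deliver 1→2: —
step 8 deliver 1→2: —
step 9 deliver 0→1: 1={foll,b=3,log=y}
step 10 deliver 1→2: —
step 11 deliver 2→1: —
step 12 crash(1): 1={✗foll,b=3,log=y}

3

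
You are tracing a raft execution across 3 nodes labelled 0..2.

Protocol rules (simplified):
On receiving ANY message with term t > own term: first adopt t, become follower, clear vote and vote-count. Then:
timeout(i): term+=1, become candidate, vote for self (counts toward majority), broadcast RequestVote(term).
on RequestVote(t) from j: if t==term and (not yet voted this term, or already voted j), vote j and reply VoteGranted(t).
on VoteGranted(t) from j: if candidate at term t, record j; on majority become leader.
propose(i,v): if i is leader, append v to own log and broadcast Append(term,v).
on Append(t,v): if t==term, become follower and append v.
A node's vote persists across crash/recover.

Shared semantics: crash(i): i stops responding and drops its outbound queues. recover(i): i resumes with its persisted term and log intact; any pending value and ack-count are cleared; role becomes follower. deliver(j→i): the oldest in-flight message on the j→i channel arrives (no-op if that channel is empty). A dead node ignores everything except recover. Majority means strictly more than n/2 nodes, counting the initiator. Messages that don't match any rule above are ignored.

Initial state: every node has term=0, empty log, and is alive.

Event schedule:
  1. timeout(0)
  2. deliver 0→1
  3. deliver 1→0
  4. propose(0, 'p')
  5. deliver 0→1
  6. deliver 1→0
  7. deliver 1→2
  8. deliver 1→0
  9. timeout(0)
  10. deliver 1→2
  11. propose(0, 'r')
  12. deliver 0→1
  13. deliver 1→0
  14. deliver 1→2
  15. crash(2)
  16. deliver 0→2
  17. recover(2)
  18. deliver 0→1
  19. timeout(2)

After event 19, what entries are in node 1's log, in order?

p

[1] timeout(0) → N0(cand t1 [-])
[2] deliver 0→1 → N1(foll t1 [-])
[3] deliver 1→0 → N0(lead t1 [-])
[4] propose(0,'p') → N0(lead t1 [p])
[5] deliver 0→1 → N1(foll t1 [p])
[6] deliver 1→0 → ∅
[7] deliver 1→2 → ∅
[8] deliver 1→0 → ∅
[9] timeout(0) → N0(cand t2 [p])
[10] deliver 1→2 → ∅
[11] propose(0,'r') → ∅
[12] deliver 0→1 → N1(foll t2 [p])
[13] deliver 1→0 → N0(lead t2 [p])
[14] deliver 1→2 → ∅
[15] crash(2) → N2(✗foll t0 [-])
[16] deliver 0→2 → ∅
[17] recover(2) → N2(foll t0 [-])
[18] deliver 0→1 → ∅
[19] timeout(2) → N2(cand t1 [-])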